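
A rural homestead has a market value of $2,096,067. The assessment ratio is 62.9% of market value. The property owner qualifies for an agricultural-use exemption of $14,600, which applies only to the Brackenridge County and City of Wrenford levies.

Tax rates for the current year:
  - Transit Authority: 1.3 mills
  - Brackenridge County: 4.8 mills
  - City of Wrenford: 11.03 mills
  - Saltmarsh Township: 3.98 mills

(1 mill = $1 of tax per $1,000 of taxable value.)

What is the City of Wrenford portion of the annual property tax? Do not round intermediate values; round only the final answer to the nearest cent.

$14,381.20

Assessed value = $2,096,067 × 0.629 = $1,318,426.143
City of Wrenford taxable value = $1,318,426.143 − $14,600 = $1,303,826.143
City of Wrenford levy = $1,303,826.143 × 0.01103 = $14,381.20235729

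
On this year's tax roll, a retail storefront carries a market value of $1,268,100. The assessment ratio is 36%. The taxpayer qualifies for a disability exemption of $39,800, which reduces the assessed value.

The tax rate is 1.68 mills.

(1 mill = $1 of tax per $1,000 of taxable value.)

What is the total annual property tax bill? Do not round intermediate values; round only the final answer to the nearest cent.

Assessed value = $1,268,100 × 0.36 = $456,516
Taxable value = $456,516 − $39,800 = $416,716
Tax = $416,716 × 0.00168 = $700.08288

$700.08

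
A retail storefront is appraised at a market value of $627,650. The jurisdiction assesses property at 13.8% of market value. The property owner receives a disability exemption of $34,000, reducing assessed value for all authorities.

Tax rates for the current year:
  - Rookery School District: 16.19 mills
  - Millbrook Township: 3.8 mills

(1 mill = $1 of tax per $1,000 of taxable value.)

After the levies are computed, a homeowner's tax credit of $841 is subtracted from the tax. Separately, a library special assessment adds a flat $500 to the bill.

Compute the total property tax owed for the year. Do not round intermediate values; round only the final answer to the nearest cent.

$710.79

Assessed value = $627,650 × 0.138 = $86,615.7
Taxable value = $86,615.7 − $34,000 = $52,615.7
Rookery School District: $52,615.7 × 0.01619 = $851.848183
Millbrook Township: $52,615.7 × 0.0038 = $199.93966
Levies subtotal = $1,051.787843
After credit = $1,051.787843 − $841 = $210.787843
Total = $210.787843 + $500 = $710.787843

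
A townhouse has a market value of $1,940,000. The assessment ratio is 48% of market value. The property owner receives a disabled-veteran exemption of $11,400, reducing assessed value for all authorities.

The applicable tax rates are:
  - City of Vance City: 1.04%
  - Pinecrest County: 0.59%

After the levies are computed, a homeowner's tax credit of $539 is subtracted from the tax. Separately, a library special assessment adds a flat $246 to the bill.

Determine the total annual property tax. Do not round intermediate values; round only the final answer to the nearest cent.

$14,699.74

Assessed value = $1,940,000 × 0.48 = $931,200
Taxable value = $931,200 − $11,400 = $919,800
City of Vance City: $919,800 × 0.0104 = $9,565.92
Pinecrest County: $919,800 × 0.0059 = $5,426.82
Levies subtotal = $14,992.74
After credit = $14,992.74 − $539 = $14,453.74
Total = $14,453.74 + $246 = $14,699.74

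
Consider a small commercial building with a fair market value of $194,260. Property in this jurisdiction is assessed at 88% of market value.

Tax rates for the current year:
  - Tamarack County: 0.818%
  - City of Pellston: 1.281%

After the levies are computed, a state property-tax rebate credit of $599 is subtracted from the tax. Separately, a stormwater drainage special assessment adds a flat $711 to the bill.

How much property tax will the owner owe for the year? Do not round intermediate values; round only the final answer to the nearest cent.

Assessed value = $194,260 × 0.88 = $170,948.8
Tamarack County: $170,948.8 × 0.00818 = $1,398.361184
City of Pellston: $170,948.8 × 0.01281 = $2,189.854128
Levies subtotal = $3,588.215312
After credit = $3,588.215312 − $599 = $2,989.215312
Total = $2,989.215312 + $711 = $3,700.215312

$3,700.22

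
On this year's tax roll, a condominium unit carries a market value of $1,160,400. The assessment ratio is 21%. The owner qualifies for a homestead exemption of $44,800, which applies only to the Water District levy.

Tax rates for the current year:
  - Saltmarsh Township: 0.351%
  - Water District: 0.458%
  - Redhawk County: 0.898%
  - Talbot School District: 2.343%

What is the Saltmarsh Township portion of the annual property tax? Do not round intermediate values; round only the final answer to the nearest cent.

$855.33

Assessed value = $1,160,400 × 0.21 = $243,684
Saltmarsh Township taxable value = $243,684 (exemption does not apply)
Saltmarsh Township levy = $243,684 × 0.00351 = $855.33084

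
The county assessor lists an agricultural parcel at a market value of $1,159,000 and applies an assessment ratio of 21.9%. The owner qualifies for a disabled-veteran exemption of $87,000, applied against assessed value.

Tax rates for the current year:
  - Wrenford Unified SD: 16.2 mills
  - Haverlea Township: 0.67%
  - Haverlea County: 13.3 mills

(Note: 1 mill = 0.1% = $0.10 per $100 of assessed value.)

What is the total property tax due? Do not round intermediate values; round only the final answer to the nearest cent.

$6,038.92

Assessed value = $1,159,000 × 0.219 = $253,821
Taxable value = $253,821 − $87,000 = $166,821
Wrenford Unified SD: $166,821 × 0.0162 = $2,702.5002
Haverlea Township: $166,821 × 0.0067 = $1,117.7007
Haverlea County: $166,821 × 0.0133 = $2,218.7193
Total = $6,038.9202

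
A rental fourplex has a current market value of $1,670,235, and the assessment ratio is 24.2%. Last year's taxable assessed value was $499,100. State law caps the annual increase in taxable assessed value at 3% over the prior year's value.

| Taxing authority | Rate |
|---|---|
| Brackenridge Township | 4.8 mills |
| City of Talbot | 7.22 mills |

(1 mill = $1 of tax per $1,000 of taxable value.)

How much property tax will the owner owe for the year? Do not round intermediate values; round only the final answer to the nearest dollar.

$4,858

Uncapped assessed value = $1,670,235 × 0.242 = $404,196.87
Cap limit = $499,100 × 1.03 = $514,073
Taxable assessed value = min($404,196.87, $514,073) = $404,196.87 (cap does not bind)
Brackenridge Township: $404,196.87 × 0.0048 = $1,940.144976
City of Talbot: $404,196.87 × 0.00722 = $2,918.3014014
Total = $4,858.4463774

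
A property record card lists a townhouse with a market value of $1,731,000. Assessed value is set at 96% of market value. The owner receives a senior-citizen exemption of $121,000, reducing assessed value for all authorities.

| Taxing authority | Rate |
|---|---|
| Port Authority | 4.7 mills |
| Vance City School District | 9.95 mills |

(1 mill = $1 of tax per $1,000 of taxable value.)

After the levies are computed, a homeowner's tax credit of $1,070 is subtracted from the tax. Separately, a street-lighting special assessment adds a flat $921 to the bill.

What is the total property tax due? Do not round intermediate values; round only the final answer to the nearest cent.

$22,423.13

Assessed value = $1,731,000 × 0.96 = $1,661,760
Taxable value = $1,661,760 − $121,000 = $1,540,760
Port Authority: $1,540,760 × 0.0047 = $7,241.572
Vance City School District: $1,540,760 × 0.00995 = $15,330.562
Levies subtotal = $22,572.134
After credit = $22,572.134 − $1,070 = $21,502.134
Total = $21,502.134 + $921 = $22,423.134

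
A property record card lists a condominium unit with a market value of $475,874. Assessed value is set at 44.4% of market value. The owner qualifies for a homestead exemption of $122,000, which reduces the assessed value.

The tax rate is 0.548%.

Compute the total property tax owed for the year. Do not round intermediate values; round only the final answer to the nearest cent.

Assessed value = $475,874 × 0.444 = $211,288.056
Taxable value = $211,288.056 − $122,000 = $89,288.056
Tax = $89,288.056 × 0.00548 = $489.29854688

$489.30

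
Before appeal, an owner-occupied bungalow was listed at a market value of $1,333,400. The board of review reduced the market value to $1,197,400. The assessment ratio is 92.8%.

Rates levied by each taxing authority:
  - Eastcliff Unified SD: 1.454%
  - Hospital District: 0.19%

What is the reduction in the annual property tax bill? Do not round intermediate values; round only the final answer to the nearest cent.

$2,074.86

Old assessed value = $1,333,400 × 0.928 = $1,237,395.2
New assessed value = $1,197,400 × 0.928 = $1,111,187.2
Combined rate = 0.01454 + 0.0019 = 0.01644
Old tax = $1,237,395.2 × 0.01644 = $20,342.777088
New tax = $1,111,187.2 × 0.01644 = $18,267.917568
Reduction = $20,342.777088 − $18,267.917568 = $2,074.85952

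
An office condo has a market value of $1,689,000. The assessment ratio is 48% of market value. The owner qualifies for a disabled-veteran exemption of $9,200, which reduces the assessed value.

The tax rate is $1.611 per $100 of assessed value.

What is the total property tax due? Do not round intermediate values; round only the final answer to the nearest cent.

Assessed value = $1,689,000 × 0.48 = $810,720
Taxable value = $810,720 − $9,200 = $801,520
Tax = $801,520 × 0.01611 = $12,912.4872

$12,912.49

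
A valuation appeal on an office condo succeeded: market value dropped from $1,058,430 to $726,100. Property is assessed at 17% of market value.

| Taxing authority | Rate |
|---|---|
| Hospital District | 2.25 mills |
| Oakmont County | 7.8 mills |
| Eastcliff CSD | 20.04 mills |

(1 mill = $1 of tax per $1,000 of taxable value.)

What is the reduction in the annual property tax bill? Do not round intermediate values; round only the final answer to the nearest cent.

Old assessed value = $1,058,430 × 0.17 = $179,933.1
New assessed value = $726,100 × 0.17 = $123,437
Combined rate = 0.00225 + 0.0078 + 0.02004 = 0.03009
Old tax = $179,933.1 × 0.03009 = $5,414.186979
New tax = $123,437 × 0.03009 = $3,714.21933
Reduction = $5,414.186979 − $3,714.21933 = $1,699.967649

$1,699.97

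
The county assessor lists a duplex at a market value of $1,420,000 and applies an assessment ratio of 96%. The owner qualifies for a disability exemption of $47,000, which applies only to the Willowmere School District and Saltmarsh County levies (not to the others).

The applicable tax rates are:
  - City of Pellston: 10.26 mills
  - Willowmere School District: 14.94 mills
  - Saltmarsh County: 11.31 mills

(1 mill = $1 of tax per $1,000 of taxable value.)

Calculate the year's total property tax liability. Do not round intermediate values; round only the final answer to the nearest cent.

$48,536.68

Assessed value = $1,420,000 × 0.96 = $1,363,200
City of Pellston: $1,363,200 × 0.01026 = $13,986.432
Willowmere School District: ($1,363,200 − $47,000) × 0.01494 = $1,316,200 × 0.01494 = $19,664.028
Saltmarsh County: ($1,363,200 − $47,000) × 0.01131 = $1,316,200 × 0.01131 = $14,886.222
Total = $48,536.682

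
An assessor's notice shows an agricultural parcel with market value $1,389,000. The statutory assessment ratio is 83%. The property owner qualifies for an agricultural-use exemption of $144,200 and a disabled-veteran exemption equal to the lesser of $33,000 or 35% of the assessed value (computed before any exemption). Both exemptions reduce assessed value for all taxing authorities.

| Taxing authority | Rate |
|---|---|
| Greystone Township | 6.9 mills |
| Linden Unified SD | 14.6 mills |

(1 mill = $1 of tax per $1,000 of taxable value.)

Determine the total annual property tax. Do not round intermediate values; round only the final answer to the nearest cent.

$20,976.91

Assessed value = $1,389,000 × 0.83 = $1,152,870
Disabled-veteran exemption = min($33,000, 35% × $1,152,870) = min($33,000, $403,504.5) = $33,000 (dollar cap binds)
Taxable value = $1,152,870 − $144,200 − $33,000 = $975,670
Greystone Township: $975,670 × 0.0069 = $6,732.123
Linden Unified SD: $975,670 × 0.0146 = $14,244.782
Total = $20,976.905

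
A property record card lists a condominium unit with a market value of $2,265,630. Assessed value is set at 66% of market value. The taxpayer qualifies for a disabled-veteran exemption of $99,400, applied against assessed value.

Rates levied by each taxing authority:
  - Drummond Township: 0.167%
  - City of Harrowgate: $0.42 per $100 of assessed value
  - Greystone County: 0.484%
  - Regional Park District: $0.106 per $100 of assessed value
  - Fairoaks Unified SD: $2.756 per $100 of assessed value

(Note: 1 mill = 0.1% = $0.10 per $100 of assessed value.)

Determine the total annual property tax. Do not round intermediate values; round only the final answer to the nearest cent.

$54,901.37

Assessed value = $2,265,630 × 0.66 = $1,495,315.8
Taxable value = $1,495,315.8 − $99,400 = $1,395,915.8
Drummond Township: $1,395,915.8 × 0.00167 = $2,331.179386
City of Harrowgate: $1,395,915.8 × 0.0042 = $5,862.84636
Greystone County: $1,395,915.8 × 0.00484 = $6,756.232472
Regional Park District: $1,395,915.8 × 0.00106 = $1,479.670748
Fairoaks Unified SD: $1,395,915.8 × 0.02756 = $38,471.439448
Total = $54,901.368414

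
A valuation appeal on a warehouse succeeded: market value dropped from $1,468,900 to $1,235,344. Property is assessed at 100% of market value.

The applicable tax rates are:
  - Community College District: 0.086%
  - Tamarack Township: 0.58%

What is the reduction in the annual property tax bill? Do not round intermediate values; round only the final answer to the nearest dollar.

Old assessed value = $1,468,900 × 1 = $1,468,900
New assessed value = $1,235,344 × 1 = $1,235,344
Combined rate = 0.00086 + 0.0058 = 0.00666
Old tax = $1,468,900 × 0.00666 = $9,782.874
New tax = $1,235,344 × 0.00666 = $8,227.39104
Reduction = $9,782.874 − $8,227.39104 = $1,555.48296

$1,555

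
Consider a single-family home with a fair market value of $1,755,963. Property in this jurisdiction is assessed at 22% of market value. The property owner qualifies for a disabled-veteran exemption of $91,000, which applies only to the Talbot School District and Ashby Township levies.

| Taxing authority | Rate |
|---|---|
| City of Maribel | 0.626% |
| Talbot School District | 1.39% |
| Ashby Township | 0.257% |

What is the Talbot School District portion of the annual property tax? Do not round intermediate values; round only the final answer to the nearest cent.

$4,104.83

Assessed value = $1,755,963 × 0.22 = $386,311.86
Talbot School District taxable value = $386,311.86 − $91,000 = $295,311.86
Talbot School District levy = $295,311.86 × 0.0139 = $4,104.834854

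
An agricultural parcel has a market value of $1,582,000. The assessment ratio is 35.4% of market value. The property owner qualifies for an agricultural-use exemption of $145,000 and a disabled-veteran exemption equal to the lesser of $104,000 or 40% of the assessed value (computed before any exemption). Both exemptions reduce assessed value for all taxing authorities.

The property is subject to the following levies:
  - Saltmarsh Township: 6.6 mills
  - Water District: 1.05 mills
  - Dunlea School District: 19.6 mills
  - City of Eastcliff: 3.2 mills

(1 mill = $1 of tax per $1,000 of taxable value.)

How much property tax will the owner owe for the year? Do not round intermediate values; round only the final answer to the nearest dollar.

Assessed value = $1,582,000 × 0.354 = $560,028
Disabled-veteran exemption = min($104,000, 40% × $560,028) = min($104,000, $224,011.2) = $104,000 (dollar cap binds)
Taxable value = $560,028 − $145,000 − $104,000 = $311,028
Saltmarsh Township: $311,028 × 0.0066 = $2,052.7848
Water District: $311,028 × 0.00105 = $326.5794
Dunlea School District: $311,028 × 0.0196 = $6,096.1488
City of Eastcliff: $311,028 × 0.0032 = $995.2896
Total = $9,470.8026

$9,471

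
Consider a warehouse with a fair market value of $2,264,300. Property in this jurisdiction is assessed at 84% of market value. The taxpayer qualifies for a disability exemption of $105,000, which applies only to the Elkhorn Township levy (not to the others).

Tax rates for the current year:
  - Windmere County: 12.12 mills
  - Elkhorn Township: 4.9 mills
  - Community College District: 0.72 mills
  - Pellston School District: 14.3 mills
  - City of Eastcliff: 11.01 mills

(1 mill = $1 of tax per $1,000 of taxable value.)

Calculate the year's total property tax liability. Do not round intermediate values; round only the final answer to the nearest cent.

$81,367.12

Assessed value = $2,264,300 × 0.84 = $1,902,012
Windmere County: $1,902,012 × 0.01212 = $23,052.38544
Elkhorn Township: ($1,902,012 − $105,000) × 0.0049 = $1,797,012 × 0.0049 = $8,805.3588
Community College District: $1,902,012 × 0.00072 = $1,369.44864
Pellston School District: $1,902,012 × 0.0143 = $27,198.7716
City of Eastcliff: $1,902,012 × 0.01101 = $20,941.15212
Total = $81,367.1166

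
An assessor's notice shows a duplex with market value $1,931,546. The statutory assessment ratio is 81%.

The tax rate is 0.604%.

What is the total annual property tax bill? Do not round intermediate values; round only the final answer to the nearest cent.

$9,449.90

Assessed value = $1,931,546 × 0.81 = $1,564,552.26
Tax = $1,564,552.26 × 0.00604 = $9,449.8956504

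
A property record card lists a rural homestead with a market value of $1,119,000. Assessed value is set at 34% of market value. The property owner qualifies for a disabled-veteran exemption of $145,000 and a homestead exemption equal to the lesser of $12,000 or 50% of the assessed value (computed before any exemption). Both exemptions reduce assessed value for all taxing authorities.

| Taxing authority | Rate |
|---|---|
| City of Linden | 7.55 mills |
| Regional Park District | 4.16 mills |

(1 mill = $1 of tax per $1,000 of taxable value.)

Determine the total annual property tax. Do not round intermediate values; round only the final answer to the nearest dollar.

Assessed value = $1,119,000 × 0.34 = $380,460
Homestead exemption = min($12,000, 50% × $380,460) = min($12,000, $190,230) = $12,000 (dollar cap binds)
Taxable value = $380,460 − $145,000 − $12,000 = $223,460
City of Linden: $223,460 × 0.00755 = $1,687.123
Regional Park District: $223,460 × 0.00416 = $929.5936
Total = $2,616.7166

$2,617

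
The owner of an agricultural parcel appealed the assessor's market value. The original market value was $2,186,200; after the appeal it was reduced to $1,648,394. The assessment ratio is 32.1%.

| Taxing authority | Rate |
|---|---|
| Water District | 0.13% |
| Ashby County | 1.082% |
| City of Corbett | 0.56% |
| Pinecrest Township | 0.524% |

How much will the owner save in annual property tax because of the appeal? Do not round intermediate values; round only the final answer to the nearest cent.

Old assessed value = $2,186,200 × 0.321 = $701,770.2
New assessed value = $1,648,394 × 0.321 = $529,134.474
Combined rate = 0.0013 + 0.01082 + 0.0056 + 0.00524 = 0.02296
Old tax = $701,770.2 × 0.02296 = $16,112.643792
New tax = $529,134.474 × 0.02296 = $12,148.92752304
Reduction = $16,112.643792 − $12,148.92752304 = $3,963.71626896

$3,963.72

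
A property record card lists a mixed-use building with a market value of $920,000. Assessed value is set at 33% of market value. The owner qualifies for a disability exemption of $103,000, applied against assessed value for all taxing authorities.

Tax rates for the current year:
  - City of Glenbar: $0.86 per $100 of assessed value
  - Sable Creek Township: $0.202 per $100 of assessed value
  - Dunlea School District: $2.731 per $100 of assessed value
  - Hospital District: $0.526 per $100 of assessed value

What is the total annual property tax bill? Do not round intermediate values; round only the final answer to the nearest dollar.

$8,664

Assessed value = $920,000 × 0.33 = $303,600
Taxable value = $303,600 − $103,000 = $200,600
City of Glenbar: $200,600 × 0.0086 = $1,725.16
Sable Creek Township: $200,600 × 0.00202 = $405.212
Dunlea School District: $200,600 × 0.02731 = $5,478.386
Hospital District: $200,600 × 0.00526 = $1,055.156
Total = $1,725.16 + $405.212 + $5,478.386 + $1,055.156 = $8,663.914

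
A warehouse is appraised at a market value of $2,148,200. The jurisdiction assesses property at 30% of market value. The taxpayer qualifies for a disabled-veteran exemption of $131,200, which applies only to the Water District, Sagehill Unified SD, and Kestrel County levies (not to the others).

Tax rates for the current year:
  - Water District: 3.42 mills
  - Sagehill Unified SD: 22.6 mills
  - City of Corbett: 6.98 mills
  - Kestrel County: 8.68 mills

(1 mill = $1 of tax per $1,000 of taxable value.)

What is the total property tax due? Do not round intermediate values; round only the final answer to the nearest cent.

$22,308.45

Assessed value = $2,148,200 × 0.3 = $644,460
Water District: ($644,460 − $131,200) × 0.00342 = $513,260 × 0.00342 = $1,755.3492
Sagehill Unified SD: ($644,460 − $131,200) × 0.0226 = $513,260 × 0.0226 = $11,599.676
City of Corbett: $644,460 × 0.00698 = $4,498.3308
Kestrel County: ($644,460 − $131,200) × 0.00868 = $513,260 × 0.00868 = $4,455.0968
Total = $22,308.4528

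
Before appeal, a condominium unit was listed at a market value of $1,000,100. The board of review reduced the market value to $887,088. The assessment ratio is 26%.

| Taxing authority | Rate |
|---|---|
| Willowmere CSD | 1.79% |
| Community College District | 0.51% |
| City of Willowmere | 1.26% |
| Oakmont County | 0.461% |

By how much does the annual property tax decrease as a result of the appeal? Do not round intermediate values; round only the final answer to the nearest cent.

Old assessed value = $1,000,100 × 0.26 = $260,026
New assessed value = $887,088 × 0.26 = $230,642.88
Combined rate = 0.0179 + 0.0051 + 0.0126 + 0.00461 = 0.04021
Old tax = $260,026 × 0.04021 = $10,455.64546
New tax = $230,642.88 × 0.04021 = $9,274.1502048
Reduction = $10,455.64546 − $9,274.1502048 = $1,181.4952552

$1,181.50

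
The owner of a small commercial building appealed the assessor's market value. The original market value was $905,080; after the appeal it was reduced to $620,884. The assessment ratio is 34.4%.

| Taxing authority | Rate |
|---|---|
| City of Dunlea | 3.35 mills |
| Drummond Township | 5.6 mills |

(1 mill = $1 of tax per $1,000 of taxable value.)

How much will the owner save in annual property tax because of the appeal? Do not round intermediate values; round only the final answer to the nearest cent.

Old assessed value = $905,080 × 0.344 = $311,347.52
New assessed value = $620,884 × 0.344 = $213,584.096
Combined rate = 0.00335 + 0.0056 = 0.00895
Old tax = $311,347.52 × 0.00895 = $2,786.560304
New tax = $213,584.096 × 0.00895 = $1,911.5776592
Reduction = $2,786.560304 − $1,911.5776592 = $874.9826448

$874.98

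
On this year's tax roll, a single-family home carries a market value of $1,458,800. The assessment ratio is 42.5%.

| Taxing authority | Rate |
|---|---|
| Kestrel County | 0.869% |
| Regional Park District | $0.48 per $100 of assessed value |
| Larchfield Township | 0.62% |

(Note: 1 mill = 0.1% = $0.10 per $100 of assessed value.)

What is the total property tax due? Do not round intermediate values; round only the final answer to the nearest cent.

$12,207.60

Assessed value = $1,458,800 × 0.425 = $619,990
Kestrel County: $619,990 × 0.00869 = $5,387.7131
Regional Park District: $619,990 × 0.0048 = $2,975.952
Larchfield Township: $619,990 × 0.0062 = $3,843.938
Total = $12,207.6031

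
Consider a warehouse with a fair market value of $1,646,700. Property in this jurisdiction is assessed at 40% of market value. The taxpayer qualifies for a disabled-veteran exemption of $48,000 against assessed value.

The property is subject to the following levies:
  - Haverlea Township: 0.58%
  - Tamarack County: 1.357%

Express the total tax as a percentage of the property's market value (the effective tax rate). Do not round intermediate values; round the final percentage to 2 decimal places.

0.72%

Assessed value = $1,646,700 × 0.4 = $658,680
Taxable value = $658,680 − $48,000 = $610,680
Haverlea Township: $610,680 × 0.0058 = $3,541.944
Tamarack County: $610,680 × 0.01357 = $8,286.9276
Total tax = $11,828.8716
Effective rate = $11,828.8716 ÷ $1,646,700 = 0.72% of market value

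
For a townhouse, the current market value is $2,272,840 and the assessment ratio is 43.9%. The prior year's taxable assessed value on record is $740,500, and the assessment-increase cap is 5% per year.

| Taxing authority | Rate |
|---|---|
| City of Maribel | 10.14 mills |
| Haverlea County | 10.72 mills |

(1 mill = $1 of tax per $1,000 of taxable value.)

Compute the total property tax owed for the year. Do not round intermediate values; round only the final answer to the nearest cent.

$16,219.17

Uncapped assessed value = $2,272,840 × 0.439 = $997,776.76
Cap limit = $740,500 × 1.05 = $777,525
Taxable assessed value = min($997,776.76, $777,525) = $777,525 (cap binds)
City of Maribel: $777,525 × 0.01014 = $7,884.1035
Haverlea County: $777,525 × 0.01072 = $8,335.068
Total = $16,219.1715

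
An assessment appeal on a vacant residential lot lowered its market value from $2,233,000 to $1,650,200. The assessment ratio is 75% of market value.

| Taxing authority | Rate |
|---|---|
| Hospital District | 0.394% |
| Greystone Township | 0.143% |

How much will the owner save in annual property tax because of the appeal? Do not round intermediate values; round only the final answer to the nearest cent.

Old assessed value = $2,233,000 × 0.75 = $1,674,750
New assessed value = $1,650,200 × 0.75 = $1,237,650
Combined rate = 0.00394 + 0.00143 = 0.00537
Old tax = $1,674,750 × 0.00537 = $8,993.4075
New tax = $1,237,650 × 0.00537 = $6,646.1805
Reduction = $8,993.4075 − $6,646.1805 = $2,347.227

$2,347.23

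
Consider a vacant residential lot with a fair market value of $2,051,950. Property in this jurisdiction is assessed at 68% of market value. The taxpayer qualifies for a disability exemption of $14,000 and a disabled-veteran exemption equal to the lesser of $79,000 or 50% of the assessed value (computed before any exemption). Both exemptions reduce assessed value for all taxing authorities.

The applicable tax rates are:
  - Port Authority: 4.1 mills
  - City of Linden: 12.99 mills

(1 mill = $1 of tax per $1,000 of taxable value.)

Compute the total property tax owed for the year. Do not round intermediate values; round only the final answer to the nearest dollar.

$22,257

Assessed value = $2,051,950 × 0.68 = $1,395,326
Disabled-veteran exemption = min($79,000, 50% × $1,395,326) = min($79,000, $697,663) = $79,000 (dollar cap binds)
Taxable value = $1,395,326 − $14,000 − $79,000 = $1,302,326
Port Authority: $1,302,326 × 0.0041 = $5,339.5366
City of Linden: $1,302,326 × 0.01299 = $16,917.21474
Total = $22,256.75134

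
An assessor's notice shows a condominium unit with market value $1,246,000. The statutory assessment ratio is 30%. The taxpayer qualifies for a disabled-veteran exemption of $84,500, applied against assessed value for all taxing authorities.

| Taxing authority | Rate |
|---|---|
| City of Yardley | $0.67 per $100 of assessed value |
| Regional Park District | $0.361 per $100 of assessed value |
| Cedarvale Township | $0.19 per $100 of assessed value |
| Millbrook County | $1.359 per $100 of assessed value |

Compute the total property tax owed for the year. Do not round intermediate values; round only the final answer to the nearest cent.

$7,463.94

Assessed value = $1,246,000 × 0.3 = $373,800
Taxable value = $373,800 − $84,500 = $289,300
City of Yardley: $289,300 × 0.0067 = $1,938.31
Regional Park District: $289,300 × 0.00361 = $1,044.373
Cedarvale Township: $289,300 × 0.0019 = $549.67
Millbrook County: $289,300 × 0.01359 = $3,931.587
Total = $1,938.31 + $1,044.373 + $549.67 + $3,931.587 = $7,463.94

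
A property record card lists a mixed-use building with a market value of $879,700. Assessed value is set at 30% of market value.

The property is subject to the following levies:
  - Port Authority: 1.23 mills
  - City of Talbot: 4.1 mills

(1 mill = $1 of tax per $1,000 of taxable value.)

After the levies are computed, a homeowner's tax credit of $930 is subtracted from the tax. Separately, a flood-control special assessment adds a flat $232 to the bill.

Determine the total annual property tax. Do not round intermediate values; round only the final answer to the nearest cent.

Assessed value = $879,700 × 0.3 = $263,910
Port Authority: $263,910 × 0.00123 = $324.6093
City of Talbot: $263,910 × 0.0041 = $1,082.031
Levies subtotal = $1,406.6403
After credit = $1,406.6403 − $930 = $476.6403
Total = $476.6403 + $232 = $708.6403

$708.64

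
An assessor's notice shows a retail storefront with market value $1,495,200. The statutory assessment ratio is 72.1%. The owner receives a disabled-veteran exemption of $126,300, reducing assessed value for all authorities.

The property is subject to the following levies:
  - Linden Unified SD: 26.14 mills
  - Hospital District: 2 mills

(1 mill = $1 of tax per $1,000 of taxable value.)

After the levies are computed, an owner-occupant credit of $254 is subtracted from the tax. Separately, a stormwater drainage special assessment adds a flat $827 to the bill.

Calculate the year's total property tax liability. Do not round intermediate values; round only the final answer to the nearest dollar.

$27,355

Assessed value = $1,495,200 × 0.721 = $1,078,039.2
Taxable value = $1,078,039.2 − $126,300 = $951,739.2
Linden Unified SD: $951,739.2 × 0.02614 = $24,878.462688
Hospital District: $951,739.2 × 0.002 = $1,903.4784
Levies subtotal = $26,781.941088
After credit = $26,781.941088 − $254 = $26,527.941088
Total = $26,527.941088 + $827 = $27,354.941088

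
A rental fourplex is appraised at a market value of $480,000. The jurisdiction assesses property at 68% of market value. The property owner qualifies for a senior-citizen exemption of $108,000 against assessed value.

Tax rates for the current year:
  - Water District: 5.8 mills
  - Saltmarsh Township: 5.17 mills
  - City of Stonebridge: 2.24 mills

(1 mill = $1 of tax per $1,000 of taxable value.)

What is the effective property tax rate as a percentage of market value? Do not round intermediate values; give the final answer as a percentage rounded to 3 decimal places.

Assessed value = $480,000 × 0.68 = $326,400
Taxable value = $326,400 − $108,000 = $218,400
Water District: $218,400 × 0.0058 = $1,266.72
Saltmarsh Township: $218,400 × 0.00517 = $1,129.128
City of Stonebridge: $218,400 × 0.00224 = $489.216
Total tax = $2,885.064
Effective rate = $2,885.064 ÷ $480,000 = 0.601% of market value

0.601%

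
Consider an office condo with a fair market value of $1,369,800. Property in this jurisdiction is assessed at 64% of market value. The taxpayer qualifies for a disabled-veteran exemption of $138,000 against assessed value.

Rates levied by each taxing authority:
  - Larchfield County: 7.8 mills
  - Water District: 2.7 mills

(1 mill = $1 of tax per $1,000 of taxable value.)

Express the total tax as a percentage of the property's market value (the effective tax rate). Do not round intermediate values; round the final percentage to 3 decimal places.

0.566%

Assessed value = $1,369,800 × 0.64 = $876,672
Taxable value = $876,672 − $138,000 = $738,672
Larchfield County: $738,672 × 0.0078 = $5,761.6416
Water District: $738,672 × 0.0027 = $1,994.4144
Total tax = $7,756.056
Effective rate = $7,756.056 ÷ $1,369,800 = 0.566% of market value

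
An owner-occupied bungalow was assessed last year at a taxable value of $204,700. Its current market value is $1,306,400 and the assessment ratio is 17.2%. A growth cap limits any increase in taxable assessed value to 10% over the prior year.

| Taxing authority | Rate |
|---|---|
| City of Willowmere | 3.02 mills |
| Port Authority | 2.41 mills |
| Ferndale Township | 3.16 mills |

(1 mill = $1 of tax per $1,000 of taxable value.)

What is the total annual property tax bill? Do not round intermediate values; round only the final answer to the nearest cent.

Uncapped assessed value = $1,306,400 × 0.172 = $224,700.8
Cap limit = $204,700 × 1.1 = $225,170
Taxable assessed value = min($224,700.8, $225,170) = $224,700.8 (cap does not bind)
City of Willowmere: $224,700.8 × 0.00302 = $678.596416
Port Authority: $224,700.8 × 0.00241 = $541.528928
Ferndale Township: $224,700.8 × 0.00316 = $710.054528
Total = $1,930.179872

$1,930.18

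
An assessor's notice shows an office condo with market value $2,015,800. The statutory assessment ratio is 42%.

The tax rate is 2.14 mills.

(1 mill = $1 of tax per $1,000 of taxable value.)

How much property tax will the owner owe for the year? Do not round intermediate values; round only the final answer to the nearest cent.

$1,811.80

Assessed value = $2,015,800 × 0.42 = $846,636
Tax = $846,636 × 0.00214 = $1,811.80104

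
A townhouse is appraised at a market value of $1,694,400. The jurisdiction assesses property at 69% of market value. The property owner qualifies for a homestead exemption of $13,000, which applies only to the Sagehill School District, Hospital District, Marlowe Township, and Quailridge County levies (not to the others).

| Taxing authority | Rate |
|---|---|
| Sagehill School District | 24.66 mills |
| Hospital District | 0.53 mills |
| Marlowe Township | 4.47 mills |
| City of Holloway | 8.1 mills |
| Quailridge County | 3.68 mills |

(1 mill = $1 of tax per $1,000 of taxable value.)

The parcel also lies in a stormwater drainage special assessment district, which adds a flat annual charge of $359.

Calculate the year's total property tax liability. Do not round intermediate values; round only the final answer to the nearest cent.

$48,374.58

Assessed value = $1,694,400 × 0.69 = $1,169,136
Sagehill School District: ($1,169,136 − $13,000) × 0.02466 = $1,156,136 × 0.02466 = $28,510.31376
Hospital District: ($1,169,136 − $13,000) × 0.00053 = $1,156,136 × 0.00053 = $612.75208
Marlowe Township: ($1,169,136 − $13,000) × 0.00447 = $1,156,136 × 0.00447 = $5,167.92792
City of Holloway: $1,169,136 × 0.0081 = $9,470.0016
Quailridge County: ($1,169,136 − $13,000) × 0.00368 = $1,156,136 × 0.00368 = $4,254.58048
Levies subtotal = $48,015.57584
Total = $48,015.57584 + $359 = $48,374.57584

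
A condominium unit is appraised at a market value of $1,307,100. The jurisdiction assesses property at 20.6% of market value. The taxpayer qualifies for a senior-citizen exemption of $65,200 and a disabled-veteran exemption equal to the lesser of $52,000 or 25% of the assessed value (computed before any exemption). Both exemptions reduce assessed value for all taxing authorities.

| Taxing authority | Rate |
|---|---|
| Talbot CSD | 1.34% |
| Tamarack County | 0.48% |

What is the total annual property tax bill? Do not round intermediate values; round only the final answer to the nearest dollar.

Assessed value = $1,307,100 × 0.206 = $269,262.6
Disabled-veteran exemption = min($52,000, 25% × $269,262.6) = min($52,000, $67,315.65) = $52,000 (dollar cap binds)
Taxable value = $269,262.6 − $65,200 − $52,000 = $152,062.6
Talbot CSD: $152,062.6 × 0.0134 = $2,037.63884
Tamarack County: $152,062.6 × 0.0048 = $729.90048
Total = $2,767.53932

$2,768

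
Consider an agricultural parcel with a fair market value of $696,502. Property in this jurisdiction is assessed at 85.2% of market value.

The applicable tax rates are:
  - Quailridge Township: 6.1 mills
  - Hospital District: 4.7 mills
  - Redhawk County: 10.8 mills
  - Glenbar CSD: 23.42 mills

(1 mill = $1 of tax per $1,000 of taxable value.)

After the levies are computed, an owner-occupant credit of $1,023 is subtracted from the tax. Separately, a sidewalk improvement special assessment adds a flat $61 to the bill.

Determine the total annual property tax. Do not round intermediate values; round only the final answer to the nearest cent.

$25,753.76

Assessed value = $696,502 × 0.852 = $593,419.704
Quailridge Township: $593,419.704 × 0.0061 = $3,619.8601944
Hospital District: $593,419.704 × 0.0047 = $2,789.0726088
Redhawk County: $593,419.704 × 0.0108 = $6,408.9328032
Glenbar CSD: $593,419.704 × 0.02342 = $13,897.88946768
Levies subtotal = $26,715.75507408
After credit = $26,715.75507408 − $1,023 = $25,692.75507408
Total = $25,692.75507408 + $61 = $25,753.75507408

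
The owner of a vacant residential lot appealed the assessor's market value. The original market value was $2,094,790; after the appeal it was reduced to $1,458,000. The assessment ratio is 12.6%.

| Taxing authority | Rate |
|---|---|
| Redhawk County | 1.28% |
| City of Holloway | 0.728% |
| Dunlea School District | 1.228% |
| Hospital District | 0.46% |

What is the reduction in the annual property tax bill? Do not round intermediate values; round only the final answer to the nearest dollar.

$2,966

Old assessed value = $2,094,790 × 0.126 = $263,943.54
New assessed value = $1,458,000 × 0.126 = $183,708
Combined rate = 0.0128 + 0.00728 + 0.01228 + 0.0046 = 0.03696
Old tax = $263,943.54 × 0.03696 = $9,755.3532384
New tax = $183,708 × 0.03696 = $6,789.84768
Reduction = $9,755.3532384 − $6,789.84768 = $2,965.5055584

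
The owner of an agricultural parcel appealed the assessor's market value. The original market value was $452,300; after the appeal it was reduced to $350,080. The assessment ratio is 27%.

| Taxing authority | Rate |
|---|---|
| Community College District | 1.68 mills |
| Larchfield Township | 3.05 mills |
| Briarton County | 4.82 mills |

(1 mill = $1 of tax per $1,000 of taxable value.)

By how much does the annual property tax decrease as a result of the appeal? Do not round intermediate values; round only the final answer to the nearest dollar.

Old assessed value = $452,300 × 0.27 = $122,121
New assessed value = $350,080 × 0.27 = $94,521.6
Combined rate = 0.00168 + 0.00305 + 0.00482 = 0.00955
Old tax = $122,121 × 0.00955 = $1,166.25555
New tax = $94,521.6 × 0.00955 = $902.68128
Reduction = $1,166.25555 − $902.68128 = $263.57427

$264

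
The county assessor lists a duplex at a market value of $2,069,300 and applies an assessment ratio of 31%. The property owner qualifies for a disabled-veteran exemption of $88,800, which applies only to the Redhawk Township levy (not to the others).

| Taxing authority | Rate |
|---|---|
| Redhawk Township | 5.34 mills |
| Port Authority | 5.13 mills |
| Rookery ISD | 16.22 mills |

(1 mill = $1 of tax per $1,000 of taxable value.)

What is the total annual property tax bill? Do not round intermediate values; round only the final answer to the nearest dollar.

$16,647

Assessed value = $2,069,300 × 0.31 = $641,483
Redhawk Township: ($641,483 − $88,800) × 0.00534 = $552,683 × 0.00534 = $2,951.32722
Port Authority: $641,483 × 0.00513 = $3,290.80779
Rookery ISD: $641,483 × 0.01622 = $10,404.85426
Total = $16,646.98927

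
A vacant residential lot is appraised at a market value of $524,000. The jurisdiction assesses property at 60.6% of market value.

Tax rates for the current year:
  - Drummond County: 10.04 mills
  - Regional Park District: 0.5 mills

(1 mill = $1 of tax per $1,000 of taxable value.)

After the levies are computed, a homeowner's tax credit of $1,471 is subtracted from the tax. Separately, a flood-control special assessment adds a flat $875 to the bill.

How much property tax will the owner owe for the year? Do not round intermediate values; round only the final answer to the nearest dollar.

$2,751

Assessed value = $524,000 × 0.606 = $317,544
Drummond County: $317,544 × 0.01004 = $3,188.14176
Regional Park District: $317,544 × 0.0005 = $158.772
Levies subtotal = $3,346.91376
After credit = $3,346.91376 − $1,471 = $1,875.91376
Total = $1,875.91376 + $875 = $2,750.91376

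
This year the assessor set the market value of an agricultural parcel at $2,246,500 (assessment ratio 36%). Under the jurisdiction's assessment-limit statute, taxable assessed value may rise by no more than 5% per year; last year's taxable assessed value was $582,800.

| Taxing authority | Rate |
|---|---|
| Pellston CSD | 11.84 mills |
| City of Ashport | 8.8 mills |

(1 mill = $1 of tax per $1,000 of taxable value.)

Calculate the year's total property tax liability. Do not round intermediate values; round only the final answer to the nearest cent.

Uncapped assessed value = $2,246,500 × 0.36 = $808,740
Cap limit = $582,800 × 1.05 = $611,940
Taxable assessed value = min($808,740, $611,940) = $611,940 (cap binds)
Pellston CSD: $611,940 × 0.01184 = $7,245.3696
City of Ashport: $611,940 × 0.0088 = $5,385.072
Total = $12,630.4416

$12,630.44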